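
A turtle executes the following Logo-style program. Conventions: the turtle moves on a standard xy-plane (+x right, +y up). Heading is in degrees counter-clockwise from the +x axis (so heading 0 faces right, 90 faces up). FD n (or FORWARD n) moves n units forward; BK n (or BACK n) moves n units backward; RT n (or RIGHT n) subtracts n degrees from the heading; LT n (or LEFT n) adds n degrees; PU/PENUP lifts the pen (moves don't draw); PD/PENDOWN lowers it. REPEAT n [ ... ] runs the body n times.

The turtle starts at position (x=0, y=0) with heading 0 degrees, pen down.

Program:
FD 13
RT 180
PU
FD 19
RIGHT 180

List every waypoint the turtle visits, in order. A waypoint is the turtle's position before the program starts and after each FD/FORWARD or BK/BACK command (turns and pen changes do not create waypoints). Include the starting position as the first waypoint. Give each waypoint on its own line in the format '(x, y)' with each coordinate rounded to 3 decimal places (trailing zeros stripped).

Executing turtle program step by step:
Start: pos=(0,0), heading=0, pen down
FD 13: (0,0) -> (13,0) [heading=0, draw]
RT 180: heading 0 -> 180
PU: pen up
FD 19: (13,0) -> (-6,0) [heading=180, move]
RT 180: heading 180 -> 0
Final: pos=(-6,0), heading=0, 1 segment(s) drawn
Waypoints (3 total):
(0, 0)
(13, 0)
(-6, 0)

Answer: (0, 0)
(13, 0)
(-6, 0)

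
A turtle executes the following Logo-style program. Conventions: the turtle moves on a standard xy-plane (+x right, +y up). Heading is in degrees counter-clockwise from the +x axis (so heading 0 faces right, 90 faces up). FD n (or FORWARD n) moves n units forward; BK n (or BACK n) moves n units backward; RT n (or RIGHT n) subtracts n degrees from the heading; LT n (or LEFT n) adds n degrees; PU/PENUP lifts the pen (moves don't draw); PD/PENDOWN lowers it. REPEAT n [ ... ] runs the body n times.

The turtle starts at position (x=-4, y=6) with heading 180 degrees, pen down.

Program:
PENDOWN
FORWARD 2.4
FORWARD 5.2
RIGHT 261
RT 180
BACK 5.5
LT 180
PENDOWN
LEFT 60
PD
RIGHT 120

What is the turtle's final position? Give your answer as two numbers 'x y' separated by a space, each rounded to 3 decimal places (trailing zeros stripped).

Answer: -10.74 0.568

Derivation:
Executing turtle program step by step:
Start: pos=(-4,6), heading=180, pen down
PD: pen down
FD 2.4: (-4,6) -> (-6.4,6) [heading=180, draw]
FD 5.2: (-6.4,6) -> (-11.6,6) [heading=180, draw]
RT 261: heading 180 -> 279
RT 180: heading 279 -> 99
BK 5.5: (-11.6,6) -> (-10.74,0.568) [heading=99, draw]
LT 180: heading 99 -> 279
PD: pen down
LT 60: heading 279 -> 339
PD: pen down
RT 120: heading 339 -> 219
Final: pos=(-10.74,0.568), heading=219, 3 segment(s) drawn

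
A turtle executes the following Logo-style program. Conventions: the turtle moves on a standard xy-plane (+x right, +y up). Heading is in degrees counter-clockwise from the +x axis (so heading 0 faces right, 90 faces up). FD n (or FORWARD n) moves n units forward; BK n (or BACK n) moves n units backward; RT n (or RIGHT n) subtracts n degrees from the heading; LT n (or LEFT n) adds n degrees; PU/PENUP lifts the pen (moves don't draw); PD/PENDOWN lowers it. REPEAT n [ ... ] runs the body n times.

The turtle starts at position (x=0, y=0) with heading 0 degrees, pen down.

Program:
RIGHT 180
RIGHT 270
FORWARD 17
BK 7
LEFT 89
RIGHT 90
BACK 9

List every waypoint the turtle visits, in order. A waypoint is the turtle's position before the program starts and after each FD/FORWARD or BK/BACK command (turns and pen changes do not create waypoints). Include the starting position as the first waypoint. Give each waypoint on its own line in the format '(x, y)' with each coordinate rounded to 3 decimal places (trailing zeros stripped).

Answer: (0, 0)
(0, -17)
(0, -10)
(0.157, -1.001)

Derivation:
Executing turtle program step by step:
Start: pos=(0,0), heading=0, pen down
RT 180: heading 0 -> 180
RT 270: heading 180 -> 270
FD 17: (0,0) -> (0,-17) [heading=270, draw]
BK 7: (0,-17) -> (0,-10) [heading=270, draw]
LT 89: heading 270 -> 359
RT 90: heading 359 -> 269
BK 9: (0,-10) -> (0.157,-1.001) [heading=269, draw]
Final: pos=(0.157,-1.001), heading=269, 3 segment(s) drawn
Waypoints (4 total):
(0, 0)
(0, -17)
(0, -10)
(0.157, -1.001)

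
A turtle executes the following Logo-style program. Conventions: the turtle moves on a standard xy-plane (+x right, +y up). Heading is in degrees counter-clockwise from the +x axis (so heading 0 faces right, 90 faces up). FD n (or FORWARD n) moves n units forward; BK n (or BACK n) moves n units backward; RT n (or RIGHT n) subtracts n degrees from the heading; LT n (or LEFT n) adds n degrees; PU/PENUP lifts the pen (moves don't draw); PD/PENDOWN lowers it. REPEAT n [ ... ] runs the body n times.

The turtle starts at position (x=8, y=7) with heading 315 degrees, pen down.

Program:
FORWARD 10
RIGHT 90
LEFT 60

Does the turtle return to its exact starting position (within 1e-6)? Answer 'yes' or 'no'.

Answer: no

Derivation:
Executing turtle program step by step:
Start: pos=(8,7), heading=315, pen down
FD 10: (8,7) -> (15.071,-0.071) [heading=315, draw]
RT 90: heading 315 -> 225
LT 60: heading 225 -> 285
Final: pos=(15.071,-0.071), heading=285, 1 segment(s) drawn

Start position: (8, 7)
Final position: (15.071, -0.071)
Distance = 10; >= 1e-6 -> NOT closed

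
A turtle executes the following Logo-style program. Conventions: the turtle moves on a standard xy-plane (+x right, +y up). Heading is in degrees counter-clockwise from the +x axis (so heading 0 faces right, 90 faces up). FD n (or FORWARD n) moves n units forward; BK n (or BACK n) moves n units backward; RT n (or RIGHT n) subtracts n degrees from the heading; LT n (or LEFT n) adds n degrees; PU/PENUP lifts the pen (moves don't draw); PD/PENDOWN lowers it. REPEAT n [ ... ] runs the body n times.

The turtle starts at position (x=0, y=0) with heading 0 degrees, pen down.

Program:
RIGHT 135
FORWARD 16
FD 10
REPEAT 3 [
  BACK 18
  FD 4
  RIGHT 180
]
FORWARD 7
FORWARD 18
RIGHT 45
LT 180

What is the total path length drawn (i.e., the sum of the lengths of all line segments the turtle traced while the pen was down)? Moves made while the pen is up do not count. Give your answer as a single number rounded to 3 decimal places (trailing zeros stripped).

Executing turtle program step by step:
Start: pos=(0,0), heading=0, pen down
RT 135: heading 0 -> 225
FD 16: (0,0) -> (-11.314,-11.314) [heading=225, draw]
FD 10: (-11.314,-11.314) -> (-18.385,-18.385) [heading=225, draw]
REPEAT 3 [
  -- iteration 1/3 --
  BK 18: (-18.385,-18.385) -> (-5.657,-5.657) [heading=225, draw]
  FD 4: (-5.657,-5.657) -> (-8.485,-8.485) [heading=225, draw]
  RT 180: heading 225 -> 45
  -- iteration 2/3 --
  BK 18: (-8.485,-8.485) -> (-21.213,-21.213) [heading=45, draw]
  FD 4: (-21.213,-21.213) -> (-18.385,-18.385) [heading=45, draw]
  RT 180: heading 45 -> 225
  -- iteration 3/3 --
  BK 18: (-18.385,-18.385) -> (-5.657,-5.657) [heading=225, draw]
  FD 4: (-5.657,-5.657) -> (-8.485,-8.485) [heading=225, draw]
  RT 180: heading 225 -> 45
]
FD 7: (-8.485,-8.485) -> (-3.536,-3.536) [heading=45, draw]
FD 18: (-3.536,-3.536) -> (9.192,9.192) [heading=45, draw]
RT 45: heading 45 -> 0
LT 180: heading 0 -> 180
Final: pos=(9.192,9.192), heading=180, 10 segment(s) drawn

Segment lengths:
  seg 1: (0,0) -> (-11.314,-11.314), length = 16
  seg 2: (-11.314,-11.314) -> (-18.385,-18.385), length = 10
  seg 3: (-18.385,-18.385) -> (-5.657,-5.657), length = 18
  seg 4: (-5.657,-5.657) -> (-8.485,-8.485), length = 4
  seg 5: (-8.485,-8.485) -> (-21.213,-21.213), length = 18
  seg 6: (-21.213,-21.213) -> (-18.385,-18.385), length = 4
  seg 7: (-18.385,-18.385) -> (-5.657,-5.657), length = 18
  seg 8: (-5.657,-5.657) -> (-8.485,-8.485), length = 4
  seg 9: (-8.485,-8.485) -> (-3.536,-3.536), length = 7
  seg 10: (-3.536,-3.536) -> (9.192,9.192), length = 18
Total = 117

Answer: 117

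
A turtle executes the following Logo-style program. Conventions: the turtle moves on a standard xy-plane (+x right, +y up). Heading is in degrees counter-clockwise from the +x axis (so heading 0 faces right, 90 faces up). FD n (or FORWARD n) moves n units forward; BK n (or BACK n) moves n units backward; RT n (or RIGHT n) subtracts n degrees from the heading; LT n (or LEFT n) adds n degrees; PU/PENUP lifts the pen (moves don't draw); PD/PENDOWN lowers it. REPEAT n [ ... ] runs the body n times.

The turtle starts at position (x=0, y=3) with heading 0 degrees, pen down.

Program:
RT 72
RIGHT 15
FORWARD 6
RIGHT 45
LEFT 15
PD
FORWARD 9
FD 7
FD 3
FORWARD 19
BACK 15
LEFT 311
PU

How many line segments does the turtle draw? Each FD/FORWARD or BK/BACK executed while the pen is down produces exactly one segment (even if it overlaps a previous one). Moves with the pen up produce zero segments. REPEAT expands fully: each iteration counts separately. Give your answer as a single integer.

Executing turtle program step by step:
Start: pos=(0,3), heading=0, pen down
RT 72: heading 0 -> 288
RT 15: heading 288 -> 273
FD 6: (0,3) -> (0.314,-2.992) [heading=273, draw]
RT 45: heading 273 -> 228
LT 15: heading 228 -> 243
PD: pen down
FD 9: (0.314,-2.992) -> (-3.772,-11.011) [heading=243, draw]
FD 7: (-3.772,-11.011) -> (-6.95,-17.248) [heading=243, draw]
FD 3: (-6.95,-17.248) -> (-8.312,-19.921) [heading=243, draw]
FD 19: (-8.312,-19.921) -> (-16.938,-36.85) [heading=243, draw]
BK 15: (-16.938,-36.85) -> (-10.128,-23.485) [heading=243, draw]
LT 311: heading 243 -> 194
PU: pen up
Final: pos=(-10.128,-23.485), heading=194, 6 segment(s) drawn
Segments drawn: 6

Answer: 6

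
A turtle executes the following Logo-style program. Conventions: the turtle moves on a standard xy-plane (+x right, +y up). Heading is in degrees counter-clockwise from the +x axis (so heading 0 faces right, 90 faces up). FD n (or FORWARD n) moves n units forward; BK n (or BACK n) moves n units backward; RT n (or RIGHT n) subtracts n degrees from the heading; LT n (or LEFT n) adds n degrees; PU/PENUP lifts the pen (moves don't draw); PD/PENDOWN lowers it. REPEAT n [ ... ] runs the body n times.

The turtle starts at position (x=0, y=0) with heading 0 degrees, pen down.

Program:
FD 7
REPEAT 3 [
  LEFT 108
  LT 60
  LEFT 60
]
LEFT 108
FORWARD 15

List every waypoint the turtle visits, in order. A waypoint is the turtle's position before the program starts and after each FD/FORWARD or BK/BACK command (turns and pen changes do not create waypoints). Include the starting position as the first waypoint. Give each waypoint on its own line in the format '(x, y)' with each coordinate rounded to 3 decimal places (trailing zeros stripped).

Executing turtle program step by step:
Start: pos=(0,0), heading=0, pen down
FD 7: (0,0) -> (7,0) [heading=0, draw]
REPEAT 3 [
  -- iteration 1/3 --
  LT 108: heading 0 -> 108
  LT 60: heading 108 -> 168
  LT 60: heading 168 -> 228
  -- iteration 2/3 --
  LT 108: heading 228 -> 336
  LT 60: heading 336 -> 36
  LT 60: heading 36 -> 96
  -- iteration 3/3 --
  LT 108: heading 96 -> 204
  LT 60: heading 204 -> 264
  LT 60: heading 264 -> 324
]
LT 108: heading 324 -> 72
FD 15: (7,0) -> (11.635,14.266) [heading=72, draw]
Final: pos=(11.635,14.266), heading=72, 2 segment(s) drawn
Waypoints (3 total):
(0, 0)
(7, 0)
(11.635, 14.266)

Answer: (0, 0)
(7, 0)
(11.635, 14.266)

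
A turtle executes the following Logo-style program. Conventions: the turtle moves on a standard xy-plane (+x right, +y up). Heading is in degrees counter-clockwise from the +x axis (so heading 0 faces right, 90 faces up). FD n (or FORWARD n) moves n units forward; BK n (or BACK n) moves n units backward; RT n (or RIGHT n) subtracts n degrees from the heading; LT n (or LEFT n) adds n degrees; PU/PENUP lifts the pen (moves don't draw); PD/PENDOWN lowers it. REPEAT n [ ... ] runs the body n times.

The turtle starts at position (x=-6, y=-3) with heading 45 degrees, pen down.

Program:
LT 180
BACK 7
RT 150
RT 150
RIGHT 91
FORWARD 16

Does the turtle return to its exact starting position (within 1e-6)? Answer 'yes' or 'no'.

Answer: no

Derivation:
Executing turtle program step by step:
Start: pos=(-6,-3), heading=45, pen down
LT 180: heading 45 -> 225
BK 7: (-6,-3) -> (-1.05,1.95) [heading=225, draw]
RT 150: heading 225 -> 75
RT 150: heading 75 -> 285
RT 91: heading 285 -> 194
FD 16: (-1.05,1.95) -> (-16.575,-1.921) [heading=194, draw]
Final: pos=(-16.575,-1.921), heading=194, 2 segment(s) drawn

Start position: (-6, -3)
Final position: (-16.575, -1.921)
Distance = 10.63; >= 1e-6 -> NOT closed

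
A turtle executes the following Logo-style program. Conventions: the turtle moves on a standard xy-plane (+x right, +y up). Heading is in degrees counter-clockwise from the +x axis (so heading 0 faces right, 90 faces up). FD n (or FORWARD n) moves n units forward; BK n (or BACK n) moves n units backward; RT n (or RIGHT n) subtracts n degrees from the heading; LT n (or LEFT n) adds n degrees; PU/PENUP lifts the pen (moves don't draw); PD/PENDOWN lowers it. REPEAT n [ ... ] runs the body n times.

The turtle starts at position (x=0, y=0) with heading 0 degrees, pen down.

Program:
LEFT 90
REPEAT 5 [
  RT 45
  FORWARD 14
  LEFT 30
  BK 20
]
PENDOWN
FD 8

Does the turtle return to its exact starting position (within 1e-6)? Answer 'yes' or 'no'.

Executing turtle program step by step:
Start: pos=(0,0), heading=0, pen down
LT 90: heading 0 -> 90
REPEAT 5 [
  -- iteration 1/5 --
  RT 45: heading 90 -> 45
  FD 14: (0,0) -> (9.899,9.899) [heading=45, draw]
  LT 30: heading 45 -> 75
  BK 20: (9.899,9.899) -> (4.723,-9.419) [heading=75, draw]
  -- iteration 2/5 --
  RT 45: heading 75 -> 30
  FD 14: (4.723,-9.419) -> (16.847,-2.419) [heading=30, draw]
  LT 30: heading 30 -> 60
  BK 20: (16.847,-2.419) -> (6.847,-19.74) [heading=60, draw]
  -- iteration 3/5 --
  RT 45: heading 60 -> 15
  FD 14: (6.847,-19.74) -> (20.37,-16.116) [heading=15, draw]
  LT 30: heading 15 -> 45
  BK 20: (20.37,-16.116) -> (6.228,-30.258) [heading=45, draw]
  -- iteration 4/5 --
  RT 45: heading 45 -> 0
  FD 14: (6.228,-30.258) -> (20.228,-30.258) [heading=0, draw]
  LT 30: heading 0 -> 30
  BK 20: (20.228,-30.258) -> (2.908,-40.258) [heading=30, draw]
  -- iteration 5/5 --
  RT 45: heading 30 -> 345
  FD 14: (2.908,-40.258) -> (16.431,-43.882) [heading=345, draw]
  LT 30: heading 345 -> 15
  BK 20: (16.431,-43.882) -> (-2.888,-49.058) [heading=15, draw]
]
PD: pen down
FD 8: (-2.888,-49.058) -> (4.84,-46.987) [heading=15, draw]
Final: pos=(4.84,-46.987), heading=15, 11 segment(s) drawn

Start position: (0, 0)
Final position: (4.84, -46.987)
Distance = 47.236; >= 1e-6 -> NOT closed

Answer: no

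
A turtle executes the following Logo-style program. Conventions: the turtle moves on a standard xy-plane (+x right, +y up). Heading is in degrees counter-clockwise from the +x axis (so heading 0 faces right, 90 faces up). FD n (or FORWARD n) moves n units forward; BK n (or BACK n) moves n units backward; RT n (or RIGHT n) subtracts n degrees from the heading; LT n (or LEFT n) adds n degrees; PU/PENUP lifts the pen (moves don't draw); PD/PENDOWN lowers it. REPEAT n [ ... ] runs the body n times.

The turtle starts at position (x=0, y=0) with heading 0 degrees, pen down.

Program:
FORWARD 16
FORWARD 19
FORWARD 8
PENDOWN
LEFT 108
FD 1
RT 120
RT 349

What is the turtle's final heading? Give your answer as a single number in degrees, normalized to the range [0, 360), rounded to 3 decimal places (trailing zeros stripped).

Executing turtle program step by step:
Start: pos=(0,0), heading=0, pen down
FD 16: (0,0) -> (16,0) [heading=0, draw]
FD 19: (16,0) -> (35,0) [heading=0, draw]
FD 8: (35,0) -> (43,0) [heading=0, draw]
PD: pen down
LT 108: heading 0 -> 108
FD 1: (43,0) -> (42.691,0.951) [heading=108, draw]
RT 120: heading 108 -> 348
RT 349: heading 348 -> 359
Final: pos=(42.691,0.951), heading=359, 4 segment(s) drawn

Answer: 359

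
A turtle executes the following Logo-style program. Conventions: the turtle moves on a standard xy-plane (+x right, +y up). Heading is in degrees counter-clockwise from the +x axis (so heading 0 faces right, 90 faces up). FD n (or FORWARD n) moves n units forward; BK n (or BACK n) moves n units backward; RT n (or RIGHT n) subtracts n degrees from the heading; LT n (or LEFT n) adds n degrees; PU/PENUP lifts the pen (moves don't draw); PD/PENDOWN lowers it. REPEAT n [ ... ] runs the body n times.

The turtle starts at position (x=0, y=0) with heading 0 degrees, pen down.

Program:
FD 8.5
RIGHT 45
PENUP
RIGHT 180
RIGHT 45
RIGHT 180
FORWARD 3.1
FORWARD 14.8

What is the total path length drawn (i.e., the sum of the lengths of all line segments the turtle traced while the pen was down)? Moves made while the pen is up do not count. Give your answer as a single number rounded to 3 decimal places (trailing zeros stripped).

Answer: 8.5

Derivation:
Executing turtle program step by step:
Start: pos=(0,0), heading=0, pen down
FD 8.5: (0,0) -> (8.5,0) [heading=0, draw]
RT 45: heading 0 -> 315
PU: pen up
RT 180: heading 315 -> 135
RT 45: heading 135 -> 90
RT 180: heading 90 -> 270
FD 3.1: (8.5,0) -> (8.5,-3.1) [heading=270, move]
FD 14.8: (8.5,-3.1) -> (8.5,-17.9) [heading=270, move]
Final: pos=(8.5,-17.9), heading=270, 1 segment(s) drawn

Segment lengths:
  seg 1: (0,0) -> (8.5,0), length = 8.5
Total = 8.5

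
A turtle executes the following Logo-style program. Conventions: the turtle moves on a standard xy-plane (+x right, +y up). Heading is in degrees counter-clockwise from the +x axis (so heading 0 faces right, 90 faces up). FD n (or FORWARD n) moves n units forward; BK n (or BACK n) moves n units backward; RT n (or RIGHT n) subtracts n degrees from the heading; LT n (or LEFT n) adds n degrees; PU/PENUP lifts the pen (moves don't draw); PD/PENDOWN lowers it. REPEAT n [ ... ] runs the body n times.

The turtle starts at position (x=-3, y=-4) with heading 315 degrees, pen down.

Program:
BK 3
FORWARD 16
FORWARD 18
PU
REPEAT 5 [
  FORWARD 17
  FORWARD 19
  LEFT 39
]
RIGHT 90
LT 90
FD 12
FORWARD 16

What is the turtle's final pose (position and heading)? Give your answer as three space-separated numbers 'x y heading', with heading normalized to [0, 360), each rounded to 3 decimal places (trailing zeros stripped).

Answer: 84.346 46.315 150

Derivation:
Executing turtle program step by step:
Start: pos=(-3,-4), heading=315, pen down
BK 3: (-3,-4) -> (-5.121,-1.879) [heading=315, draw]
FD 16: (-5.121,-1.879) -> (6.192,-13.192) [heading=315, draw]
FD 18: (6.192,-13.192) -> (18.92,-25.92) [heading=315, draw]
PU: pen up
REPEAT 5 [
  -- iteration 1/5 --
  FD 17: (18.92,-25.92) -> (30.941,-37.941) [heading=315, move]
  FD 19: (30.941,-37.941) -> (44.376,-51.376) [heading=315, move]
  LT 39: heading 315 -> 354
  -- iteration 2/5 --
  FD 17: (44.376,-51.376) -> (61.283,-53.153) [heading=354, move]
  FD 19: (61.283,-53.153) -> (80.179,-55.139) [heading=354, move]
  LT 39: heading 354 -> 33
  -- iteration 3/5 --
  FD 17: (80.179,-55.139) -> (94.436,-45.88) [heading=33, move]
  FD 19: (94.436,-45.88) -> (110.371,-35.532) [heading=33, move]
  LT 39: heading 33 -> 72
  -- iteration 4/5 --
  FD 17: (110.371,-35.532) -> (115.624,-19.364) [heading=72, move]
  FD 19: (115.624,-19.364) -> (121.496,-1.294) [heading=72, move]
  LT 39: heading 72 -> 111
  -- iteration 5/5 --
  FD 17: (121.496,-1.294) -> (115.403,14.577) [heading=111, move]
  FD 19: (115.403,14.577) -> (108.594,32.315) [heading=111, move]
  LT 39: heading 111 -> 150
]
RT 90: heading 150 -> 60
LT 90: heading 60 -> 150
FD 12: (108.594,32.315) -> (98.202,38.315) [heading=150, move]
FD 16: (98.202,38.315) -> (84.346,46.315) [heading=150, move]
Final: pos=(84.346,46.315), heading=150, 3 segment(s) drawn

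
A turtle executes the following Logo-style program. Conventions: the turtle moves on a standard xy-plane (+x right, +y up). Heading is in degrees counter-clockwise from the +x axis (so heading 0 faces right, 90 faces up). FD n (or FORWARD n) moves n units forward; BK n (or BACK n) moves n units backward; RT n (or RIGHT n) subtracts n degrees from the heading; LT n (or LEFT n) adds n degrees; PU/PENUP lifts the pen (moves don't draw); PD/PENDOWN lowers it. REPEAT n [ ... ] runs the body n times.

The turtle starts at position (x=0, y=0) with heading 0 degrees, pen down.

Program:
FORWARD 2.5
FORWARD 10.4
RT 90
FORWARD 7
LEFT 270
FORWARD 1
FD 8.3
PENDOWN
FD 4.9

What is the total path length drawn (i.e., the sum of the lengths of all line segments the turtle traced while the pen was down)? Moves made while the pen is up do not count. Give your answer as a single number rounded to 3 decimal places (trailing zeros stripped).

Executing turtle program step by step:
Start: pos=(0,0), heading=0, pen down
FD 2.5: (0,0) -> (2.5,0) [heading=0, draw]
FD 10.4: (2.5,0) -> (12.9,0) [heading=0, draw]
RT 90: heading 0 -> 270
FD 7: (12.9,0) -> (12.9,-7) [heading=270, draw]
LT 270: heading 270 -> 180
FD 1: (12.9,-7) -> (11.9,-7) [heading=180, draw]
FD 8.3: (11.9,-7) -> (3.6,-7) [heading=180, draw]
PD: pen down
FD 4.9: (3.6,-7) -> (-1.3,-7) [heading=180, draw]
Final: pos=(-1.3,-7), heading=180, 6 segment(s) drawn

Segment lengths:
  seg 1: (0,0) -> (2.5,0), length = 2.5
  seg 2: (2.5,0) -> (12.9,0), length = 10.4
  seg 3: (12.9,0) -> (12.9,-7), length = 7
  seg 4: (12.9,-7) -> (11.9,-7), length = 1
  seg 5: (11.9,-7) -> (3.6,-7), length = 8.3
  seg 6: (3.6,-7) -> (-1.3,-7), length = 4.9
Total = 34.1

Answer: 34.1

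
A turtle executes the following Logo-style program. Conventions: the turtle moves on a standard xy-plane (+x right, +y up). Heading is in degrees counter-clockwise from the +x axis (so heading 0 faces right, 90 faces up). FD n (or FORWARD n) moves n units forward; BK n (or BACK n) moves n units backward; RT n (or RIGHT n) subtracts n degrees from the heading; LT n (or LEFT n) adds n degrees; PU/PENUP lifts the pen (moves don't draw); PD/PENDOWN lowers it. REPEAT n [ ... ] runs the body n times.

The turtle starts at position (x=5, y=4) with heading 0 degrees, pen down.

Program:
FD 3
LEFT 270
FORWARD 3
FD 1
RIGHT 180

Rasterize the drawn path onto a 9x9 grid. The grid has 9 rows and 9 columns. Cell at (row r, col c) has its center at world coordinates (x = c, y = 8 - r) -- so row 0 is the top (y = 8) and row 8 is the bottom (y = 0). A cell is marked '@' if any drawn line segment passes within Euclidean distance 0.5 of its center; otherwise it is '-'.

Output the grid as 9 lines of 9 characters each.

Segment 0: (5,4) -> (8,4)
Segment 1: (8,4) -> (8,1)
Segment 2: (8,1) -> (8,0)

Answer: ---------
---------
---------
---------
-----@@@@
--------@
--------@
--------@
--------@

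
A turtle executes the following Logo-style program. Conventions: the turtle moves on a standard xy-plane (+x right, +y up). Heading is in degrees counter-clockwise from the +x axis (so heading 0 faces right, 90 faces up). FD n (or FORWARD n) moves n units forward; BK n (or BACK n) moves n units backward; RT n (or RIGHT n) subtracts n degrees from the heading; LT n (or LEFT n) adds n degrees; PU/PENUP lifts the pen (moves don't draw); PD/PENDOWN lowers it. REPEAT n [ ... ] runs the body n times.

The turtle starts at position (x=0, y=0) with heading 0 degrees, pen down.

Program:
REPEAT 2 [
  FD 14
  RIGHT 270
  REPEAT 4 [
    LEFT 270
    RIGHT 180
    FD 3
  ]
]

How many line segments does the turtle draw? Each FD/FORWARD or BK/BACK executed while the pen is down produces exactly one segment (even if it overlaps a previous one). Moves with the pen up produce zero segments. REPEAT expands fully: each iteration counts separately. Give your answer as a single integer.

Answer: 10

Derivation:
Executing turtle program step by step:
Start: pos=(0,0), heading=0, pen down
REPEAT 2 [
  -- iteration 1/2 --
  FD 14: (0,0) -> (14,0) [heading=0, draw]
  RT 270: heading 0 -> 90
  REPEAT 4 [
    -- iteration 1/4 --
    LT 270: heading 90 -> 0
    RT 180: heading 0 -> 180
    FD 3: (14,0) -> (11,0) [heading=180, draw]
    -- iteration 2/4 --
    LT 270: heading 180 -> 90
    RT 180: heading 90 -> 270
    FD 3: (11,0) -> (11,-3) [heading=270, draw]
    -- iteration 3/4 --
    LT 270: heading 270 -> 180
    RT 180: heading 180 -> 0
    FD 3: (11,-3) -> (14,-3) [heading=0, draw]
    -- iteration 4/4 --
    LT 270: heading 0 -> 270
    RT 180: heading 270 -> 90
    FD 3: (14,-3) -> (14,0) [heading=90, draw]
  ]
  -- iteration 2/2 --
  FD 14: (14,0) -> (14,14) [heading=90, draw]
  RT 270: heading 90 -> 180
  REPEAT 4 [
    -- iteration 1/4 --
    LT 270: heading 180 -> 90
    RT 180: heading 90 -> 270
    FD 3: (14,14) -> (14,11) [heading=270, draw]
    -- iteration 2/4 --
    LT 270: heading 270 -> 180
    RT 180: heading 180 -> 0
    FD 3: (14,11) -> (17,11) [heading=0, draw]
    -- iteration 3/4 --
    LT 270: heading 0 -> 270
    RT 180: heading 270 -> 90
    FD 3: (17,11) -> (17,14) [heading=90, draw]
    -- iteration 4/4 --
    LT 270: heading 90 -> 0
    RT 180: heading 0 -> 180
    FD 3: (17,14) -> (14,14) [heading=180, draw]
  ]
]
Final: pos=(14,14), heading=180, 10 segment(s) drawn
Segments drawn: 10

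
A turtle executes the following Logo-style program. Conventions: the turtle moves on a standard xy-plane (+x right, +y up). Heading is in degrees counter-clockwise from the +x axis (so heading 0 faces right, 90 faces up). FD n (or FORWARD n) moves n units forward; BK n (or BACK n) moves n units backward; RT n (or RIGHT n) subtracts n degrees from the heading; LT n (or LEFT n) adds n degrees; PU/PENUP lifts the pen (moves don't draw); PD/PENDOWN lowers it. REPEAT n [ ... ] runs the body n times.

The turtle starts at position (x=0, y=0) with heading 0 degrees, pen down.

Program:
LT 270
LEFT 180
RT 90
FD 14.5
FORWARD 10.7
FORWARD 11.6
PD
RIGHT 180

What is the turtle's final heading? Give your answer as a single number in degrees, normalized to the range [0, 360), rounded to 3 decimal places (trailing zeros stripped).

Executing turtle program step by step:
Start: pos=(0,0), heading=0, pen down
LT 270: heading 0 -> 270
LT 180: heading 270 -> 90
RT 90: heading 90 -> 0
FD 14.5: (0,0) -> (14.5,0) [heading=0, draw]
FD 10.7: (14.5,0) -> (25.2,0) [heading=0, draw]
FD 11.6: (25.2,0) -> (36.8,0) [heading=0, draw]
PD: pen down
RT 180: heading 0 -> 180
Final: pos=(36.8,0), heading=180, 3 segment(s) drawn

Answer: 180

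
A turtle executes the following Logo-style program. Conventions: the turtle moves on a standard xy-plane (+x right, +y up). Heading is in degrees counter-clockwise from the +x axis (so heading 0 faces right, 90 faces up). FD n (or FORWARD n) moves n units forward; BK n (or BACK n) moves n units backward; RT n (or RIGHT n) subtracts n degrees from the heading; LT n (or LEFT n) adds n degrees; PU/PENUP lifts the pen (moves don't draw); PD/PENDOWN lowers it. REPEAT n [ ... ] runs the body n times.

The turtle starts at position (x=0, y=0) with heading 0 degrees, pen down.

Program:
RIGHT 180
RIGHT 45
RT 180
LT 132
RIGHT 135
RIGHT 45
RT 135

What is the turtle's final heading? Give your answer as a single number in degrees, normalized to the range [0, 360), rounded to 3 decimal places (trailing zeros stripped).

Executing turtle program step by step:
Start: pos=(0,0), heading=0, pen down
RT 180: heading 0 -> 180
RT 45: heading 180 -> 135
RT 180: heading 135 -> 315
LT 132: heading 315 -> 87
RT 135: heading 87 -> 312
RT 45: heading 312 -> 267
RT 135: heading 267 -> 132
Final: pos=(0,0), heading=132, 0 segment(s) drawn

Answer: 132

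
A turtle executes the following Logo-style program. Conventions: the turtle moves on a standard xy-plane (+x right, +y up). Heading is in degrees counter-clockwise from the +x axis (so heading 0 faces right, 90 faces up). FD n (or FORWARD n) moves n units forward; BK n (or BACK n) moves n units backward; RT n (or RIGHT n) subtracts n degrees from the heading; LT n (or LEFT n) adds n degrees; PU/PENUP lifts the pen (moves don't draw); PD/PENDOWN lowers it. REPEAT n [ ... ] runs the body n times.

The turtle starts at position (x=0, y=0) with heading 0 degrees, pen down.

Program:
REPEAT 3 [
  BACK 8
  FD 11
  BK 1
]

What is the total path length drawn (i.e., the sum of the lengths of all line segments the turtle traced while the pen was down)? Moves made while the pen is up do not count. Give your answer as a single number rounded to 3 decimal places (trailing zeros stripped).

Executing turtle program step by step:
Start: pos=(0,0), heading=0, pen down
REPEAT 3 [
  -- iteration 1/3 --
  BK 8: (0,0) -> (-8,0) [heading=0, draw]
  FD 11: (-8,0) -> (3,0) [heading=0, draw]
  BK 1: (3,0) -> (2,0) [heading=0, draw]
  -- iteration 2/3 --
  BK 8: (2,0) -> (-6,0) [heading=0, draw]
  FD 11: (-6,0) -> (5,0) [heading=0, draw]
  BK 1: (5,0) -> (4,0) [heading=0, draw]
  -- iteration 3/3 --
  BK 8: (4,0) -> (-4,0) [heading=0, draw]
  FD 11: (-4,0) -> (7,0) [heading=0, draw]
  BK 1: (7,0) -> (6,0) [heading=0, draw]
]
Final: pos=(6,0), heading=0, 9 segment(s) drawn

Segment lengths:
  seg 1: (0,0) -> (-8,0), length = 8
  seg 2: (-8,0) -> (3,0), length = 11
  seg 3: (3,0) -> (2,0), length = 1
  seg 4: (2,0) -> (-6,0), length = 8
  seg 5: (-6,0) -> (5,0), length = 11
  seg 6: (5,0) -> (4,0), length = 1
  seg 7: (4,0) -> (-4,0), length = 8
  seg 8: (-4,0) -> (7,0), length = 11
  seg 9: (7,0) -> (6,0), length = 1
Total = 60

Answer: 60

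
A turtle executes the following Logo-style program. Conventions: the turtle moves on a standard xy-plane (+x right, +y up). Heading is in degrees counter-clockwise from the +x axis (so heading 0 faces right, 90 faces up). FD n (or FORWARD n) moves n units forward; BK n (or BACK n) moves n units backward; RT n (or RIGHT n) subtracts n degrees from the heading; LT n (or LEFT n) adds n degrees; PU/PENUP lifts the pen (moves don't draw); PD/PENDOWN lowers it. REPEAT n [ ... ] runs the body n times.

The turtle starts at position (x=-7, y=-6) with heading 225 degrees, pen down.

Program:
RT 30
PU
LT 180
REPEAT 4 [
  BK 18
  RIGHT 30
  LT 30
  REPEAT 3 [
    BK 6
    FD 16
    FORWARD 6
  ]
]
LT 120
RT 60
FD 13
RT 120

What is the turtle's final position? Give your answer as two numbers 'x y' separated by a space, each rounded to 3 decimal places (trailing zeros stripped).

Answer: 112.276 37.615

Derivation:
Executing turtle program step by step:
Start: pos=(-7,-6), heading=225, pen down
RT 30: heading 225 -> 195
PU: pen up
LT 180: heading 195 -> 15
REPEAT 4 [
  -- iteration 1/4 --
  BK 18: (-7,-6) -> (-24.387,-10.659) [heading=15, move]
  RT 30: heading 15 -> 345
  LT 30: heading 345 -> 15
  REPEAT 3 [
    -- iteration 1/3 --
    BK 6: (-24.387,-10.659) -> (-30.182,-12.212) [heading=15, move]
    FD 16: (-30.182,-12.212) -> (-14.727,-8.071) [heading=15, move]
    FD 6: (-14.727,-8.071) -> (-8.932,-6.518) [heading=15, move]
    -- iteration 2/3 --
    BK 6: (-8.932,-6.518) -> (-14.727,-8.071) [heading=15, move]
    FD 16: (-14.727,-8.071) -> (0.727,-3.929) [heading=15, move]
    FD 6: (0.727,-3.929) -> (6.523,-2.377) [heading=15, move]
    -- iteration 3/3 --
    BK 6: (6.523,-2.377) -> (0.727,-3.929) [heading=15, move]
    FD 16: (0.727,-3.929) -> (16.182,0.212) [heading=15, move]
    FD 6: (16.182,0.212) -> (21.978,1.765) [heading=15, move]
  ]
  -- iteration 2/4 --
  BK 18: (21.978,1.765) -> (4.591,-2.894) [heading=15, move]
  RT 30: heading 15 -> 345
  LT 30: heading 345 -> 15
  REPEAT 3 [
    -- iteration 1/3 --
    BK 6: (4.591,-2.894) -> (-1.204,-4.447) [heading=15, move]
    FD 16: (-1.204,-4.447) -> (14.25,-0.306) [heading=15, move]
    FD 6: (14.25,-0.306) -> (20.046,1.247) [heading=15, move]
    -- iteration 2/3 --
    BK 6: (20.046,1.247) -> (14.25,-0.306) [heading=15, move]
    FD 16: (14.25,-0.306) -> (29.705,3.835) [heading=15, move]
    FD 6: (29.705,3.835) -> (35.501,5.388) [heading=15, move]
    -- iteration 3/3 --
    BK 6: (35.501,5.388) -> (29.705,3.835) [heading=15, move]
    FD 16: (29.705,3.835) -> (45.16,7.976) [heading=15, move]
    FD 6: (45.16,7.976) -> (50.956,9.529) [heading=15, move]
  ]
  -- iteration 3/4 --
  BK 18: (50.956,9.529) -> (33.569,4.87) [heading=15, move]
  RT 30: heading 15 -> 345
  LT 30: heading 345 -> 15
  REPEAT 3 [
    -- iteration 1/3 --
    BK 6: (33.569,4.87) -> (27.773,3.317) [heading=15, move]
    FD 16: (27.773,3.317) -> (43.228,7.459) [heading=15, move]
    FD 6: (43.228,7.459) -> (49.024,9.012) [heading=15, move]
    -- iteration 2/3 --
    BK 6: (49.024,9.012) -> (43.228,7.459) [heading=15, move]
    FD 16: (43.228,7.459) -> (58.683,11.6) [heading=15, move]
    FD 6: (58.683,11.6) -> (64.479,13.153) [heading=15, move]
    -- iteration 3/3 --
    BK 6: (64.479,13.153) -> (58.683,11.6) [heading=15, move]
    FD 16: (58.683,11.6) -> (74.138,15.741) [heading=15, move]
    FD 6: (74.138,15.741) -> (79.933,17.294) [heading=15, move]
  ]
  -- iteration 4/4 --
  BK 18: (79.933,17.294) -> (62.547,12.635) [heading=15, move]
  RT 30: heading 15 -> 345
  LT 30: heading 345 -> 15
  REPEAT 3 [
    -- iteration 1/3 --
    BK 6: (62.547,12.635) -> (56.751,11.082) [heading=15, move]
    FD 16: (56.751,11.082) -> (72.206,15.223) [heading=15, move]
    FD 6: (72.206,15.223) -> (78.001,16.776) [heading=15, move]
    -- iteration 2/3 --
    BK 6: (78.001,16.776) -> (72.206,15.223) [heading=15, move]
    FD 16: (72.206,15.223) -> (87.661,19.364) [heading=15, move]
    FD 6: (87.661,19.364) -> (93.456,20.917) [heading=15, move]
    -- iteration 3/3 --
    BK 6: (93.456,20.917) -> (87.661,19.364) [heading=15, move]
    FD 16: (87.661,19.364) -> (103.116,23.505) [heading=15, move]
    FD 6: (103.116,23.505) -> (108.911,25.058) [heading=15, move]
  ]
]
LT 120: heading 15 -> 135
RT 60: heading 135 -> 75
FD 13: (108.911,25.058) -> (112.276,37.615) [heading=75, move]
RT 120: heading 75 -> 315
Final: pos=(112.276,37.615), heading=315, 0 segment(s) drawn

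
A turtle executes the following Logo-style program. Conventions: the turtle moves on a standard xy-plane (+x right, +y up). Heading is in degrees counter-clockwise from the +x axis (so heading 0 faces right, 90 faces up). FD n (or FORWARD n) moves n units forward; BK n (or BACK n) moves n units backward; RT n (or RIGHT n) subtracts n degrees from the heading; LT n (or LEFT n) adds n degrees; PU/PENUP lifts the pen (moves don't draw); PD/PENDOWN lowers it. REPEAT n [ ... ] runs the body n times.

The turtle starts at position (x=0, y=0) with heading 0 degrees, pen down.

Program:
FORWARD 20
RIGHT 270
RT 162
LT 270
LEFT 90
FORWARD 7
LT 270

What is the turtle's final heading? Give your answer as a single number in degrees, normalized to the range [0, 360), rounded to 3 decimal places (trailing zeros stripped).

Answer: 198

Derivation:
Executing turtle program step by step:
Start: pos=(0,0), heading=0, pen down
FD 20: (0,0) -> (20,0) [heading=0, draw]
RT 270: heading 0 -> 90
RT 162: heading 90 -> 288
LT 270: heading 288 -> 198
LT 90: heading 198 -> 288
FD 7: (20,0) -> (22.163,-6.657) [heading=288, draw]
LT 270: heading 288 -> 198
Final: pos=(22.163,-6.657), heading=198, 2 segment(s) drawn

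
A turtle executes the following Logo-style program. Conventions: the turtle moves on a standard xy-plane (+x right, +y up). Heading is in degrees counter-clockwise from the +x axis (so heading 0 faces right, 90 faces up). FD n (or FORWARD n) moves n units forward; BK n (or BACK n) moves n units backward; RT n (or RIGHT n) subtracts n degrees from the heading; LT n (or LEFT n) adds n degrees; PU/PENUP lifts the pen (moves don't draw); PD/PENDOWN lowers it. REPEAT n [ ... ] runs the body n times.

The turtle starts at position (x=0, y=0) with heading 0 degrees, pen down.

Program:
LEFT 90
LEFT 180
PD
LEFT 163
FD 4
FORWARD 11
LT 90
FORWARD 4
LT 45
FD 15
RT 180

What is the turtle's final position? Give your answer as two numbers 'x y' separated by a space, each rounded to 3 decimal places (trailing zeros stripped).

Answer: -12.684 8.472

Derivation:
Executing turtle program step by step:
Start: pos=(0,0), heading=0, pen down
LT 90: heading 0 -> 90
LT 180: heading 90 -> 270
PD: pen down
LT 163: heading 270 -> 73
FD 4: (0,0) -> (1.169,3.825) [heading=73, draw]
FD 11: (1.169,3.825) -> (4.386,14.345) [heading=73, draw]
LT 90: heading 73 -> 163
FD 4: (4.386,14.345) -> (0.56,15.514) [heading=163, draw]
LT 45: heading 163 -> 208
FD 15: (0.56,15.514) -> (-12.684,8.472) [heading=208, draw]
RT 180: heading 208 -> 28
Final: pos=(-12.684,8.472), heading=28, 4 segment(s) drawn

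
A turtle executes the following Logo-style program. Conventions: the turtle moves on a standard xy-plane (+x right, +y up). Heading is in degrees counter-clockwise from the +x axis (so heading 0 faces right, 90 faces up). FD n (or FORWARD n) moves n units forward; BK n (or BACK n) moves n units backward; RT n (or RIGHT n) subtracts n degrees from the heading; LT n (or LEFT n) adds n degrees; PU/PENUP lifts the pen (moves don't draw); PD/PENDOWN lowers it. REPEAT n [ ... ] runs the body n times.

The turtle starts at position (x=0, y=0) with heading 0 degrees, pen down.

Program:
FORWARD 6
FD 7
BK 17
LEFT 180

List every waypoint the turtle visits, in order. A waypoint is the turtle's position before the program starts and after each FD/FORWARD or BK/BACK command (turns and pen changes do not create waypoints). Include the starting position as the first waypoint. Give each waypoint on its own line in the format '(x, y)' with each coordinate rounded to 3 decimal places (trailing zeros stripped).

Executing turtle program step by step:
Start: pos=(0,0), heading=0, pen down
FD 6: (0,0) -> (6,0) [heading=0, draw]
FD 7: (6,0) -> (13,0) [heading=0, draw]
BK 17: (13,0) -> (-4,0) [heading=0, draw]
LT 180: heading 0 -> 180
Final: pos=(-4,0), heading=180, 3 segment(s) drawn
Waypoints (4 total):
(0, 0)
(6, 0)
(13, 0)
(-4, 0)

Answer: (0, 0)
(6, 0)
(13, 0)
(-4, 0)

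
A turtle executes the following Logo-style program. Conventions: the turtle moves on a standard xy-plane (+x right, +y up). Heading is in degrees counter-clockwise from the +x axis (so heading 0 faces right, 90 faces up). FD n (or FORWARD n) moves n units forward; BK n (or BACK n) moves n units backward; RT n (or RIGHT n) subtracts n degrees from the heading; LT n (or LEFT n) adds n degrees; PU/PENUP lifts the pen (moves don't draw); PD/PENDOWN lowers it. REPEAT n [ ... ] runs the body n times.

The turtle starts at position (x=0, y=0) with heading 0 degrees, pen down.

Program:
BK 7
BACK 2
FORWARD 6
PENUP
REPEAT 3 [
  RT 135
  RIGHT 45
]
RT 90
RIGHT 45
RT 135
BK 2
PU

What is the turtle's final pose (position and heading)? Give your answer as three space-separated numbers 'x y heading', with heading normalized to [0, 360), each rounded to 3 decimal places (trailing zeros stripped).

Executing turtle program step by step:
Start: pos=(0,0), heading=0, pen down
BK 7: (0,0) -> (-7,0) [heading=0, draw]
BK 2: (-7,0) -> (-9,0) [heading=0, draw]
FD 6: (-9,0) -> (-3,0) [heading=0, draw]
PU: pen up
REPEAT 3 [
  -- iteration 1/3 --
  RT 135: heading 0 -> 225
  RT 45: heading 225 -> 180
  -- iteration 2/3 --
  RT 135: heading 180 -> 45
  RT 45: heading 45 -> 0
  -- iteration 3/3 --
  RT 135: heading 0 -> 225
  RT 45: heading 225 -> 180
]
RT 90: heading 180 -> 90
RT 45: heading 90 -> 45
RT 135: heading 45 -> 270
BK 2: (-3,0) -> (-3,2) [heading=270, move]
PU: pen up
Final: pos=(-3,2), heading=270, 3 segment(s) drawn

Answer: -3 2 270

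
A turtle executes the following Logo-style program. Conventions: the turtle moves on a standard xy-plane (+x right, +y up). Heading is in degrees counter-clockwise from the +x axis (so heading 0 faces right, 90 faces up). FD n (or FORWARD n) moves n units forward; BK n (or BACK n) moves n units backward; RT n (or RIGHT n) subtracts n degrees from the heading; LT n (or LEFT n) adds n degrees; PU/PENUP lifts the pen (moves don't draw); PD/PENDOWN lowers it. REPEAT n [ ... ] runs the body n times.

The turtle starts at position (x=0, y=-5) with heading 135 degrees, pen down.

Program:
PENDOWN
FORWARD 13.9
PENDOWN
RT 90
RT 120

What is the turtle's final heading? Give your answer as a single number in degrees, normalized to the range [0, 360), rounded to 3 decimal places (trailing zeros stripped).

Executing turtle program step by step:
Start: pos=(0,-5), heading=135, pen down
PD: pen down
FD 13.9: (0,-5) -> (-9.829,4.829) [heading=135, draw]
PD: pen down
RT 90: heading 135 -> 45
RT 120: heading 45 -> 285
Final: pos=(-9.829,4.829), heading=285, 1 segment(s) drawn

Answer: 285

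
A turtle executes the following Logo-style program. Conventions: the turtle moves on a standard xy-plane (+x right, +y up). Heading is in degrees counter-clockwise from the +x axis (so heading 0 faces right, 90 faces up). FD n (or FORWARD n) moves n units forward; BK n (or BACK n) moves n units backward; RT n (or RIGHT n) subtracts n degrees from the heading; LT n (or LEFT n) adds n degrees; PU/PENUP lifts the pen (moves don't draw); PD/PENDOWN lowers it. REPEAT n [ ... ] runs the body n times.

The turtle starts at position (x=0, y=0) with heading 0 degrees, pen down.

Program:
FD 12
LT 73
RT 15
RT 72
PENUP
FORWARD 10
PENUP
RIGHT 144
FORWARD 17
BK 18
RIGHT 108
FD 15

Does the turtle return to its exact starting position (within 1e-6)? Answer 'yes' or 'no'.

Executing turtle program step by step:
Start: pos=(0,0), heading=0, pen down
FD 12: (0,0) -> (12,0) [heading=0, draw]
LT 73: heading 0 -> 73
RT 15: heading 73 -> 58
RT 72: heading 58 -> 346
PU: pen up
FD 10: (12,0) -> (21.703,-2.419) [heading=346, move]
PU: pen up
RT 144: heading 346 -> 202
FD 17: (21.703,-2.419) -> (5.941,-8.788) [heading=202, move]
BK 18: (5.941,-8.788) -> (22.63,-2.045) [heading=202, move]
RT 108: heading 202 -> 94
FD 15: (22.63,-2.045) -> (21.584,12.919) [heading=94, move]
Final: pos=(21.584,12.919), heading=94, 1 segment(s) drawn

Start position: (0, 0)
Final position: (21.584, 12.919)
Distance = 25.155; >= 1e-6 -> NOT closed

Answer: no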